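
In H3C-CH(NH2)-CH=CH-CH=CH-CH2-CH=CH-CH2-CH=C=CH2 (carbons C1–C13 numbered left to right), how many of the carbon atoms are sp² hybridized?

C1: sp3
C2: sp3
C3: sp2 ✓
C4: sp2 ✓
C5: sp2 ✓
C6: sp2 ✓
C7: sp3
C8: sp2 ✓
C9: sp2 ✓
C10: sp3
C11: sp2 ✓
C12: sp
C13: sp2 ✓
C3, C4, C5, C6, C8, C9, C11, C13 → 8 sp2 carbons.

8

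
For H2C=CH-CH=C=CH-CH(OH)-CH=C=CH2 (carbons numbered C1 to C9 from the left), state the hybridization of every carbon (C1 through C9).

C1 sp2, C2 sp2, C3 sp2, C4 sp, C5 sp2, C6 sp3, C7 sp2, C8 sp, C9 sp2

C1 — 3 σ bonds, plus one π bond. Steric number 3, so sp2.
C2 has 3 σ bonds, plus one π bond: steric number 3 → sp2.
C3 — 3 σ bonds, plus one π bond. Steric number 3, so sp2.
C4 (2 σ bonds, plus two π bonds) has steric number 2: sp.
C5 has 3 σ bonds, plus one π bond: steric number 3 → sp2.
C6 has 4 σ bonds: steric number 4 → sp3.
C7 is sp2: 3 σ bonds, plus one π bond, 3 electron-density regions.
C8 — 2 σ bonds, plus two π bonds. Steric number 2, so sp.
C9 has 3 σ bonds, plus one π bond: steric number 3 → sp2.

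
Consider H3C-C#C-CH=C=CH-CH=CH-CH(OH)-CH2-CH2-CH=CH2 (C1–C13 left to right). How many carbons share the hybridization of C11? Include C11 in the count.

4

C11 is sp3 (only σ bonds).
C1: sp3 ✓
C2: sp
C3: sp
C4: sp2
C5: sp
C6: sp2
C7: sp2
C8: sp2
C9: sp3 ✓
C10: sp3 ✓
C11: sp3 ✓
C12: sp2
C13: sp2
4 carbons are sp3.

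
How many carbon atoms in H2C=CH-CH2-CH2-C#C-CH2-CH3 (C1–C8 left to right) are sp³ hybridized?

4

C1: sp2
C2: sp2
C3: sp3 ✓
C4: sp3 ✓
C5: sp
C6: sp
C7: sp3 ✓
C8: sp3 ✓
C3, C4, C7, C8 → 4 sp3 carbons.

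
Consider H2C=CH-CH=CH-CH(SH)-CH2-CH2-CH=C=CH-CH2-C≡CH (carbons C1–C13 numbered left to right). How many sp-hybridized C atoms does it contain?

C1: sp2
C2: sp2
C3: sp2
C4: sp2
C5: sp3
C6: sp3
C7: sp3
C8: sp2
C9: sp ✓
C10: sp2
C11: sp3
C12: sp ✓
C13: sp ✓
C9, C12, C13 → 3 sp carbons.

3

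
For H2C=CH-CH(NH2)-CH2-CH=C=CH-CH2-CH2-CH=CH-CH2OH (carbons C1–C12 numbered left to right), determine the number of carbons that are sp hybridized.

C1: sp2
C2: sp2
C3: sp3
C4: sp3
C5: sp2
C6: sp ✓
C7: sp2
C8: sp3
C9: sp3
C10: sp2
C11: sp2
C12: sp3
C6 → 1 sp carbon.

1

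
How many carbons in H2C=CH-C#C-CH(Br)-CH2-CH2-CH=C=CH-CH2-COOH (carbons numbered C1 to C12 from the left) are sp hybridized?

C1: sp2
C2: sp2
C3: sp ✓
C4: sp ✓
C5: sp3
C6: sp3
C7: sp3
C8: sp2
C9: sp ✓
C10: sp2
C11: sp3
C12: sp2
C3, C4, C9 → 3 sp carbons.

3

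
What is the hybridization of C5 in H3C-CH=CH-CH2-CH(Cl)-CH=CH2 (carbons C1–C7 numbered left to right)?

C5 — 4 σ bonds. Steric number 4, so sp3.

sp3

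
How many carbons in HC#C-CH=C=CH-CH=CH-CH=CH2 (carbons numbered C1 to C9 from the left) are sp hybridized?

3

C1: sp ✓
C2: sp ✓
C3: sp2
C4: sp ✓
C5: sp2
C6: sp2
C7: sp2
C8: sp2
C9: sp2
C1, C2, C4 → 3 sp carbons.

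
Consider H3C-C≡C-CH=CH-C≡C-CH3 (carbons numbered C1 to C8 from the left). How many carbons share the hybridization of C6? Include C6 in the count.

C6 is sp (two π bonds).
C1: sp3
C2: sp ✓
C3: sp ✓
C4: sp2
C5: sp2
C6: sp ✓
C7: sp ✓
C8: sp3
4 carbons are sp.

4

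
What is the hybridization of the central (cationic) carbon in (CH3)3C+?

Three σ bonds and an empty p orbital; no lone pair → steric number 3 → sp2 and planar.

sp2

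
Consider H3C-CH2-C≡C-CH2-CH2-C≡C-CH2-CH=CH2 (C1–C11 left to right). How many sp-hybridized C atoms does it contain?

C1: sp3
C2: sp3
C3: sp ✓
C4: sp ✓
C5: sp3
C6: sp3
C7: sp ✓
C8: sp ✓
C9: sp3
C10: sp2
C11: sp2
C3, C4, C7, C8 → 4 sp carbons.

4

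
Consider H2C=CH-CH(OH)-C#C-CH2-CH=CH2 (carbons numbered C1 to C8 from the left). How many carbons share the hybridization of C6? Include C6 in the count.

C6 is sp3 (only σ bonds).
C1: sp2
C2: sp2
C3: sp3 ✓
C4: sp
C5: sp
C6: sp3 ✓
C7: sp2
C8: sp2
2 carbons are sp3.

2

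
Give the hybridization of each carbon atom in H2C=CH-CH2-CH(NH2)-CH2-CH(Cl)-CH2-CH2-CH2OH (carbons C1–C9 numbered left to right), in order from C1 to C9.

C1 sp2, C2 sp2, C3 sp3, C4 sp3, C5 sp3, C6 sp3, C7 sp3, C8 sp3, C9 sp3

C1 carries 3 σ bonds, plus one π bond, giving a steric number of 3, so it is sp2.
C2 — 3 σ bonds, plus one π bond. Steric number 3, so sp2.
C3 carries 4 σ bonds, giving a steric number of 4, so it is sp3.
C4: 4 σ bonds; 4 regions of electron density → sp3.
C5 is sp3: 4 σ bonds, 4 electron-density regions.
C6: 4 σ bonds; 4 regions of electron density → sp3.
C7: 4 σ bonds; 4 regions of electron density → sp3.
C8 — 4 σ bonds. Steric number 4, so sp3.
C9 carries 4 σ bonds, giving a steric number of 4, so it is sp3.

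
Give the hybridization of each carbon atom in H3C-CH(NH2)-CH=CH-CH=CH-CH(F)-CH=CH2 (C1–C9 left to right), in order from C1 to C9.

C1 (4 σ bonds) has steric number 4: sp3.
C2 — 4 σ bonds. Steric number 4, so sp3.
C3 is sp2: 3 σ bonds, plus one π bond, 3 electron-density regions.
C4 has 3 σ bonds, plus one π bond: steric number 3 → sp2.
C5: 3 σ bonds, plus one π bond — 3 electron domains, sp2.
C6 is sp2: 3 σ bonds, plus one π bond, 3 electron-density regions.
C7 (4 σ bonds) has steric number 4: sp3.
C8 (3 σ bonds, plus one π bond) has steric number 3: sp2.
C9 carries 3 σ bonds, plus one π bond, giving a steric number of 3, so it is sp2.

C1 sp3, C2 sp3, C3 sp2, C4 sp2, C5 sp2, C6 sp2, C7 sp3, C8 sp2, C9 sp2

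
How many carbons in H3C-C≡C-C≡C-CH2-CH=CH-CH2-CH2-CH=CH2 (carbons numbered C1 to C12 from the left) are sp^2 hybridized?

C1: sp3
C2: sp
C3: sp
C4: sp
C5: sp
C6: sp3
C7: sp2 ✓
C8: sp2 ✓
C9: sp3
C10: sp3
C11: sp2 ✓
C12: sp2 ✓
C7, C8, C11, C12 → 4 sp2 carbons.

4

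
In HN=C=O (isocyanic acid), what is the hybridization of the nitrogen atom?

sp²

The nitrogen atom — 2 σ bonds and 1 lone pair, plus one π bond. Steric number 3, so sp2.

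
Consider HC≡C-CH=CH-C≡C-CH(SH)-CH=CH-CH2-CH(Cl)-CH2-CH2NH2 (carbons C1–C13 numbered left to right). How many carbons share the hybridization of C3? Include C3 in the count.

C3 is sp2 (one π bond).
C1: sp
C2: sp
C3: sp2 ✓
C4: sp2 ✓
C5: sp
C6: sp
C7: sp3
C8: sp2 ✓
C9: sp2 ✓
C10: sp3
C11: sp3
C12: sp3
C13: sp3
4 carbons are sp2.

4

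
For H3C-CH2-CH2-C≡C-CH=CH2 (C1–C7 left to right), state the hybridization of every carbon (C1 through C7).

C1 (4 σ bonds) has steric number 4: sp3.
C2 has 4 σ bonds: steric number 4 → sp3.
C3 is sp3: 4 σ bonds, 4 electron-density regions.
C4 — 2 σ bonds, plus two π bonds. Steric number 2, so sp.
C5 has 2 σ bonds, plus two π bonds: steric number 2 → sp.
C6: 3 σ bonds, plus one π bond; 3 regions of electron density → sp2.
C7 has 3 σ bonds, plus one π bond: steric number 3 → sp2.

C1 sp3, C2 sp3, C3 sp3, C4 sp, C5 sp, C6 sp2, C7 sp2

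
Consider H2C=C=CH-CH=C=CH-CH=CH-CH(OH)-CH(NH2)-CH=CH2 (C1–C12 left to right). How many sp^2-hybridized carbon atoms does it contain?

8

C1: sp2 ✓
C2: sp
C3: sp2 ✓
C4: sp2 ✓
C5: sp
C6: sp2 ✓
C7: sp2 ✓
C8: sp2 ✓
C9: sp3
C10: sp3
C11: sp2 ✓
C12: sp2 ✓
C1, C3, C4, C6, C7, C8, C11, C12 → 8 sp2 carbons.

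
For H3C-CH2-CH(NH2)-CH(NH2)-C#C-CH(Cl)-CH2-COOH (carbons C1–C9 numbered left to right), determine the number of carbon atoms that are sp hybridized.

2

C1: sp3
C2: sp3
C3: sp3
C4: sp3
C5: sp ✓
C6: sp ✓
C7: sp3
C8: sp3
C9: sp2
C5, C6 → 2 sp carbons.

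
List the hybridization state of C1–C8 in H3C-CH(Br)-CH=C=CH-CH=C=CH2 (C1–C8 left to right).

C1 sp3, C2 sp3, C3 sp2, C4 sp, C5 sp2, C6 sp2, C7 sp, C8 sp2

C1: 4 σ bonds; 4 regions of electron density → sp3.
C2 — 4 σ bonds. Steric number 4, so sp3.
C3: 3 σ bonds, plus one π bond; 3 regions of electron density → sp2.
C4 is sp: 2 σ bonds, plus two π bonds, 2 electron-density regions.
C5: 3 σ bonds, plus one π bond — 3 electron domains, sp2.
C6 — 3 σ bonds, plus one π bond. Steric number 3, so sp2.
C7 — 2 σ bonds, plus two π bonds. Steric number 2, so sp.
C8 (3 σ bonds, plus one π bond) has steric number 3: sp2.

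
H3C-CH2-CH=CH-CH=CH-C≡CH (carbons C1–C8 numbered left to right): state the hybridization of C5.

C5 — 3 σ bonds, plus one π bond. Steric number 3, so sp2.

sp²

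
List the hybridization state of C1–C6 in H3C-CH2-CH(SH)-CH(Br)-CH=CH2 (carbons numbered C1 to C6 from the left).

C1 is sp3: 4 σ bonds, 4 electron-density regions.
C2: 4 σ bonds; 4 regions of electron density → sp3.
C3 — 4 σ bonds. Steric number 4, so sp3.
C4 has 4 σ bonds: steric number 4 → sp3.
C5: 3 σ bonds, plus one π bond — 3 electron domains, sp2.
C6 (3 σ bonds, plus one π bond) has steric number 3: sp2.

C1 sp3, C2 sp3, C3 sp3, C4 sp3, C5 sp2, C6 sp2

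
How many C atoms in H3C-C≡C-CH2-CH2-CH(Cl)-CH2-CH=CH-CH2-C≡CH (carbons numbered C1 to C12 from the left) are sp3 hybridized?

6

C1: sp3 ✓
C2: sp
C3: sp
C4: sp3 ✓
C5: sp3 ✓
C6: sp3 ✓
C7: sp3 ✓
C8: sp2
C9: sp2
C10: sp3 ✓
C11: sp
C12: sp
C1, C4, C5, C6, C7, C10 → 6 sp3 carbons.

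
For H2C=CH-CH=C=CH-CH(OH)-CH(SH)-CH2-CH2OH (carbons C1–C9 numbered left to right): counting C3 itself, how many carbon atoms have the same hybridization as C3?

C3 is sp2 (one π bond).
C1: sp2 ✓
C2: sp2 ✓
C3: sp2 ✓
C4: sp
C5: sp2 ✓
C6: sp3
C7: sp3
C8: sp3
C9: sp3
4 carbons are sp2.

4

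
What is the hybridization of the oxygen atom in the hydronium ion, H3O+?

sp3

Three σ bonds + one lone pair = steric number 4 → sp3.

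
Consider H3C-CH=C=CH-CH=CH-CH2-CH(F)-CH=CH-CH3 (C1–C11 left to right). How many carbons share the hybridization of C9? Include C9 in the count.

6

C9 is sp2 (one π bond).
C1: sp3
C2: sp2 ✓
C3: sp
C4: sp2 ✓
C5: sp2 ✓
C6: sp2 ✓
C7: sp3
C8: sp3
C9: sp2 ✓
C10: sp2 ✓
C11: sp3
6 carbons are sp2.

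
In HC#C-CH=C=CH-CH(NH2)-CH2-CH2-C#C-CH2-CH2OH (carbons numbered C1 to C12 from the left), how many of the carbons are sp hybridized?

5

C1: sp ✓
C2: sp ✓
C3: sp2
C4: sp ✓
C5: sp2
C6: sp3
C7: sp3
C8: sp3
C9: sp ✓
C10: sp ✓
C11: sp3
C12: sp3
C1, C2, C4, C9, C10 → 5 sp carbons.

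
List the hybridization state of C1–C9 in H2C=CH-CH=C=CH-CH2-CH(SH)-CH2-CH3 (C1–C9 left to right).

C1 has 3 σ bonds, plus one π bond: steric number 3 → sp2.
C2: 3 σ bonds, plus one π bond; 3 regions of electron density → sp2.
C3 carries 3 σ bonds, plus one π bond, giving a steric number of 3, so it is sp2.
C4 (2 σ bonds, plus two π bonds) has steric number 2: sp.
C5: 3 σ bonds, plus one π bond; 3 regions of electron density → sp2.
C6: 4 σ bonds — 4 electron domains, sp3.
C7 has 4 σ bonds: steric number 4 → sp3.
C8: 4 σ bonds — 4 electron domains, sp3.
C9 has 4 σ bonds: steric number 4 → sp3.

C1 sp2, C2 sp2, C3 sp2, C4 sp, C5 sp2, C6 sp3, C7 sp3, C8 sp3, C9 sp3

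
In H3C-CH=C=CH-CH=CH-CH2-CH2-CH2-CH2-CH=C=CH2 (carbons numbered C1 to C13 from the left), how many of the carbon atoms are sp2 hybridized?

C1: sp3
C2: sp2 ✓
C3: sp
C4: sp2 ✓
C5: sp2 ✓
C6: sp2 ✓
C7: sp3
C8: sp3
C9: sp3
C10: sp3
C11: sp2 ✓
C12: sp
C13: sp2 ✓
C2, C4, C5, C6, C11, C13 → 6 sp2 carbons.

6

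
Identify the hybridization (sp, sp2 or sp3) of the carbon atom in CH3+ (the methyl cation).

Three σ bonds to H, empty p orbital → sp2, trigonal planar.

sp^2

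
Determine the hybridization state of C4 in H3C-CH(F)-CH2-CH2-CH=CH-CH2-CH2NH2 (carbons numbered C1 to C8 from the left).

C4: 4 σ bonds; 4 regions of electron density → sp3.

sp3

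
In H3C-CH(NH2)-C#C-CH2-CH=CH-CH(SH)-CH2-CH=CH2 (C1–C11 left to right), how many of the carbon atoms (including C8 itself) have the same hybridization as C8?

C8 is sp3 (only σ bonds).
C1: sp3 ✓
C2: sp3 ✓
C3: sp
C4: sp
C5: sp3 ✓
C6: sp2
C7: sp2
C8: sp3 ✓
C9: sp3 ✓
C10: sp2
C11: sp2
5 carbons are sp3.

5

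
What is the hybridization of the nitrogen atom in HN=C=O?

The nitrogen atom (2 σ bonds and 1 lone pair, plus one π bond) has steric number 3: sp2.

sp2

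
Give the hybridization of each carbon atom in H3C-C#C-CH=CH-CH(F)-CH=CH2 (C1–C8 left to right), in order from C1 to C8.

C1 sp3, C2 sp, C3 sp, C4 sp2, C5 sp2, C6 sp3, C7 sp2, C8 sp2

C1 carries 4 σ bonds, giving a steric number of 4, so it is sp3.
C2 carries 2 σ bonds, plus two π bonds, giving a steric number of 2, so it is sp.
C3 (2 σ bonds, plus two π bonds) has steric number 2: sp.
C4 is sp2: 3 σ bonds, plus one π bond, 3 electron-density regions.
C5: 3 σ bonds, plus one π bond — 3 electron domains, sp2.
C6 carries 4 σ bonds, giving a steric number of 4, so it is sp3.
C7: 3 σ bonds, plus one π bond; 3 regions of electron density → sp2.
C8: 3 σ bonds, plus one π bond; 3 regions of electron density → sp2.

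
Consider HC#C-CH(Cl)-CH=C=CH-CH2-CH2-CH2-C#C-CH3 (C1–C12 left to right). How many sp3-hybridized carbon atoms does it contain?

5

C1: sp
C2: sp
C3: sp3 ✓
C4: sp2
C5: sp
C6: sp2
C7: sp3 ✓
C8: sp3 ✓
C9: sp3 ✓
C10: sp
C11: sp
C12: sp3 ✓
C3, C7, C8, C9, C12 → 5 sp3 carbons.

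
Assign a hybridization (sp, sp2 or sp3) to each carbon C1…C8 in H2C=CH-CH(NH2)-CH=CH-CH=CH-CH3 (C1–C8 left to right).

C1: 3 σ bonds, plus one π bond; 3 regions of electron density → sp2.
C2 — 3 σ bonds, plus one π bond. Steric number 3, so sp2.
C3: 4 σ bonds — 4 electron domains, sp3.
C4 has 3 σ bonds, plus one π bond: steric number 3 → sp2.
C5 — 3 σ bonds, plus one π bond. Steric number 3, so sp2.
C6 (3 σ bonds, plus one π bond) has steric number 3: sp2.
C7 has 3 σ bonds, plus one π bond: steric number 3 → sp2.
C8 (4 σ bonds) has steric number 4: sp3.

C1 sp2, C2 sp2, C3 sp3, C4 sp2, C5 sp2, C6 sp2, C7 sp2, C8 sp3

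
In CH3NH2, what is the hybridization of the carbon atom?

The carbon atom (4 σ bonds) has steric number 4: sp3.

sp3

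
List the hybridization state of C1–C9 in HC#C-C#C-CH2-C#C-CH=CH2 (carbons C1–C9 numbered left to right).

C1 sp, C2 sp, C3 sp, C4 sp, C5 sp3, C6 sp, C7 sp, C8 sp2, C9 sp2

C1: 2 σ bonds, plus two π bonds; 2 regions of electron density → sp.
C2 is sp: 2 σ bonds, plus two π bonds, 2 electron-density regions.
C3 — 2 σ bonds, plus two π bonds. Steric number 2, so sp.
C4: 2 σ bonds, plus two π bonds — 2 electron domains, sp.
C5 is sp3: 4 σ bonds, 4 electron-density regions.
C6 — 2 σ bonds, plus two π bonds. Steric number 2, so sp.
C7 carries 2 σ bonds, plus two π bonds, giving a steric number of 2, so it is sp.
C8 carries 3 σ bonds, plus one π bond, giving a steric number of 3, so it is sp2.
C9 has 3 σ bonds, plus one π bond: steric number 3 → sp2.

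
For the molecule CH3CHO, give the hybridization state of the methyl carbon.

The methyl carbon: 4 σ bonds; 4 regions of electron density → sp3.

sp3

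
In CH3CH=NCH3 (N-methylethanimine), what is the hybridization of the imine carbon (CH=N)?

sp^2

The imine carbon (CH=N) is sp2: 3 σ bonds, plus one π bond, 3 electron-density regions.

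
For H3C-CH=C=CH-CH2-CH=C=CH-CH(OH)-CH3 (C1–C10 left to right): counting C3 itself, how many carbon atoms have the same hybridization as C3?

C3 is sp (two π bonds).
C1: sp3
C2: sp2
C3: sp ✓
C4: sp2
C5: sp3
C6: sp2
C7: sp ✓
C8: sp2
C9: sp3
C10: sp3
2 carbons are sp.

2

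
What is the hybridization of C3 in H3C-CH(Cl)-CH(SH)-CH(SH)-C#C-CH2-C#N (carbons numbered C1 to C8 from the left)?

C3: 4 σ bonds — 4 electron domains, sp3.

sp³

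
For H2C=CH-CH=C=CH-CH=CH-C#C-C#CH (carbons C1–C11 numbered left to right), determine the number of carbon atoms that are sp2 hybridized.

6

C1: sp2 ✓
C2: sp2 ✓
C3: sp2 ✓
C4: sp
C5: sp2 ✓
C6: sp2 ✓
C7: sp2 ✓
C8: sp
C9: sp
C10: sp
C11: sp
C1, C2, C3, C5, C6, C7 → 6 sp2 carbons.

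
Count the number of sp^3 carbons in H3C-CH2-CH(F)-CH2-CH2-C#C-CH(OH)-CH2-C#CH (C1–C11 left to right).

7

C1: sp3 ✓
C2: sp3 ✓
C3: sp3 ✓
C4: sp3 ✓
C5: sp3 ✓
C6: sp
C7: sp
C8: sp3 ✓
C9: sp3 ✓
C10: sp
C11: sp
C1, C2, C3, C4, C5, C8, C9 → 7 sp3 carbons.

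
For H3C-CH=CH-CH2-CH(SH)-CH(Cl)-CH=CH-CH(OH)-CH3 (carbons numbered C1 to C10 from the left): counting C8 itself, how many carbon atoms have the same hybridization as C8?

C8 is sp2 (one π bond).
C1: sp3
C2: sp2 ✓
C3: sp2 ✓
C4: sp3
C5: sp3
C6: sp3
C7: sp2 ✓
C8: sp2 ✓
C9: sp3
C10: sp3
4 carbons are sp2.

4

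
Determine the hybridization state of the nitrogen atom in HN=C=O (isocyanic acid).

sp²

The nitrogen atom carries 2 σ bonds and 1 lone pair, plus one π bond, giving a steric number of 3, so it is sp2.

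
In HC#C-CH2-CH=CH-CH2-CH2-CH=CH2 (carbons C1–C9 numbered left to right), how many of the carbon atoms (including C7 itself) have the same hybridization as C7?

3

C7 is sp3 (only σ bonds).
C1: sp
C2: sp
C3: sp3 ✓
C4: sp2
C5: sp2
C6: sp3 ✓
C7: sp3 ✓
C8: sp2
C9: sp2
3 carbons are sp3.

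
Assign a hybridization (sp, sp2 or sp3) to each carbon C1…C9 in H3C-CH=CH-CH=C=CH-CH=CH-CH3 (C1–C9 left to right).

C1 sp3, C2 sp2, C3 sp2, C4 sp2, C5 sp, C6 sp2, C7 sp2, C8 sp2, C9 sp3

C1: 4 σ bonds — 4 electron domains, sp3.
C2 (3 σ bonds, plus one π bond) has steric number 3: sp2.
C3 (3 σ bonds, plus one π bond) has steric number 3: sp2.
C4 carries 3 σ bonds, plus one π bond, giving a steric number of 3, so it is sp2.
C5 has 2 σ bonds, plus two π bonds: steric number 2 → sp.
C6: 3 σ bonds, plus one π bond; 3 regions of electron density → sp2.
C7 (3 σ bonds, plus one π bond) has steric number 3: sp2.
C8 is sp2: 3 σ bonds, plus one π bond, 3 electron-density regions.
C9 is sp3: 4 σ bonds, 4 electron-density regions.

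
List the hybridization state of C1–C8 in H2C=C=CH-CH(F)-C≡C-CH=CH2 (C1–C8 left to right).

C1 is sp2: 3 σ bonds, plus one π bond, 3 electron-density regions.
C2 has 2 σ bonds, plus two π bonds: steric number 2 → sp.
C3 — 3 σ bonds, plus one π bond. Steric number 3, so sp2.
C4: 4 σ bonds — 4 electron domains, sp3.
C5 (2 σ bonds, plus two π bonds) has steric number 2: sp.
C6 — 2 σ bonds, plus two π bonds. Steric number 2, so sp.
C7: 3 σ bonds, plus one π bond — 3 electron domains, sp2.
C8 (3 σ bonds, plus one π bond) has steric number 3: sp2.

C1 sp2, C2 sp, C3 sp2, C4 sp3, C5 sp, C6 sp, C7 sp2, C8 sp2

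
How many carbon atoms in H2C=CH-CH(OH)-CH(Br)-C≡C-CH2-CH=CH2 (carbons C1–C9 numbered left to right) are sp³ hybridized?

3

C1: sp2
C2: sp2
C3: sp3 ✓
C4: sp3 ✓
C5: sp
C6: sp
C7: sp3 ✓
C8: sp2
C9: sp2
C3, C4, C7 → 3 sp3 carbons.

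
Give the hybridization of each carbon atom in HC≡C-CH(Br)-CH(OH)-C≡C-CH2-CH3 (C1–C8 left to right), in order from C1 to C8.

C1: 2 σ bonds, plus two π bonds; 2 regions of electron density → sp.
C2 (2 σ bonds, plus two π bonds) has steric number 2: sp.
C3 carries 4 σ bonds, giving a steric number of 4, so it is sp3.
C4 — 4 σ bonds. Steric number 4, so sp3.
C5 (2 σ bonds, plus two π bonds) has steric number 2: sp.
C6 carries 2 σ bonds, plus two π bonds, giving a steric number of 2, so it is sp.
C7: 4 σ bonds; 4 regions of electron density → sp3.
C8 has 4 σ bonds: steric number 4 → sp3.

C1 sp, C2 sp, C3 sp3, C4 sp3, C5 sp, C6 sp, C7 sp3, C8 sp3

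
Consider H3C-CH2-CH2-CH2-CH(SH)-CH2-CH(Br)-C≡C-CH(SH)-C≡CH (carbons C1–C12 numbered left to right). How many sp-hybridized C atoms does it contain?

4

C1: sp3
C2: sp3
C3: sp3
C4: sp3
C5: sp3
C6: sp3
C7: sp3
C8: sp ✓
C9: sp ✓
C10: sp3
C11: sp ✓
C12: sp ✓
C8, C9, C11, C12 → 4 sp carbons.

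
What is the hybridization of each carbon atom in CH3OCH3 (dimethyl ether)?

sp3

Each carbon atom — 4 σ bonds. Steric number 4, so sp3.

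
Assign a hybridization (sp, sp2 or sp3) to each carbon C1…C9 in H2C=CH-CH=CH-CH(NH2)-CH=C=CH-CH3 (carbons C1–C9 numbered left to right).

C1: 3 σ bonds, plus one π bond — 3 electron domains, sp2.
C2 is sp2: 3 σ bonds, plus one π bond, 3 electron-density regions.
C3: 3 σ bonds, plus one π bond — 3 electron domains, sp2.
C4: 3 σ bonds, plus one π bond; 3 regions of electron density → sp2.
C5: 4 σ bonds; 4 regions of electron density → sp3.
C6 carries 3 σ bonds, plus one π bond, giving a steric number of 3, so it is sp2.
C7: 2 σ bonds, plus two π bonds — 2 electron domains, sp.
C8 is sp2: 3 σ bonds, plus one π bond, 3 electron-density regions.
C9 is sp3: 4 σ bonds, 4 electron-density regions.

C1 sp2, C2 sp2, C3 sp2, C4 sp2, C5 sp3, C6 sp2, C7 sp, C8 sp2, C9 sp3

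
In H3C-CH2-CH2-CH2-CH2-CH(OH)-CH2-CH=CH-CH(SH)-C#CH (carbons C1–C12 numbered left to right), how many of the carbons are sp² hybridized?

2

C1: sp3
C2: sp3
C3: sp3
C4: sp3
C5: sp3
C6: sp3
C7: sp3
C8: sp2 ✓
C9: sp2 ✓
C10: sp3
C11: sp
C12: sp
C8, C9 → 2 sp2 carbons.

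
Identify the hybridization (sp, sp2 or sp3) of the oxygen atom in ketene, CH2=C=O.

The oxygen atom carries 1 σ bond and 2 lone pairs, plus one π bond, giving a steric number of 3, so it is sp2.

sp^2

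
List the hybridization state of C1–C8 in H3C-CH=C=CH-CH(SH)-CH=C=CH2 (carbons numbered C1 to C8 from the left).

C1 carries 4 σ bonds, giving a steric number of 4, so it is sp3.
C2 is sp2: 3 σ bonds, plus one π bond, 3 electron-density regions.
C3: 2 σ bonds, plus two π bonds — 2 electron domains, sp.
C4: 3 σ bonds, plus one π bond — 3 electron domains, sp2.
C5 carries 4 σ bonds, giving a steric number of 4, so it is sp3.
C6 is sp2: 3 σ bonds, plus one π bond, 3 electron-density regions.
C7 has 2 σ bonds, plus two π bonds: steric number 2 → sp.
C8 is sp2: 3 σ bonds, plus one π bond, 3 electron-density regions.

C1 sp3, C2 sp2, C3 sp, C4 sp2, C5 sp3, C6 sp2, C7 sp, C8 sp2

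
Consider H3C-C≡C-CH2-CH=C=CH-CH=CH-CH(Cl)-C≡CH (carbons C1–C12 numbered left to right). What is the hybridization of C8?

sp²

C8: 3 σ bonds, plus one π bond — 3 electron domains, sp2.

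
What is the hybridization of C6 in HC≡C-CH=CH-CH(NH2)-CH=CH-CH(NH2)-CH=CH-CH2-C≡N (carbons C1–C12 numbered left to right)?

C6 carries 3 σ bonds, plus one π bond, giving a steric number of 3, so it is sp2.

sp2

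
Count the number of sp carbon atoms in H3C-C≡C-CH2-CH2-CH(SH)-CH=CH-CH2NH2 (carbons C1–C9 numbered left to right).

C1: sp3
C2: sp ✓
C3: sp ✓
C4: sp3
C5: sp3
C6: sp3
C7: sp2
C8: sp2
C9: sp3
C2, C3 → 2 sp carbons.

2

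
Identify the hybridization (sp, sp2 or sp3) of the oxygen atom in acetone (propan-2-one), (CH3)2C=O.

One σ bond + two lone pairs = steric number 3 → sp2.

sp²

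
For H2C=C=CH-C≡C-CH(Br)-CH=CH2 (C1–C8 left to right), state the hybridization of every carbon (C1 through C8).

C1 (3 σ bonds, plus one π bond) has steric number 3: sp2.
C2 is sp: 2 σ bonds, plus two π bonds, 2 electron-density regions.
C3 (3 σ bonds, plus one π bond) has steric number 3: sp2.
C4 has 2 σ bonds, plus two π bonds: steric number 2 → sp.
C5: 2 σ bonds, plus two π bonds — 2 electron domains, sp.
C6: 4 σ bonds — 4 electron domains, sp3.
C7 — 3 σ bonds, plus one π bond. Steric number 3, so sp2.
C8 is sp2: 3 σ bonds, plus one π bond, 3 electron-density regions.

C1 sp2, C2 sp, C3 sp2, C4 sp, C5 sp, C6 sp3, C7 sp2, C8 sp2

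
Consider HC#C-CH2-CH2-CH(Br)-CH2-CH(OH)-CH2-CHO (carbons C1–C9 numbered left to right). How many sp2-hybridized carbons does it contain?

1

C1: sp
C2: sp
C3: sp3
C4: sp3
C5: sp3
C6: sp3
C7: sp3
C8: sp3
C9: sp2 ✓
C9 → 1 sp2 carbon.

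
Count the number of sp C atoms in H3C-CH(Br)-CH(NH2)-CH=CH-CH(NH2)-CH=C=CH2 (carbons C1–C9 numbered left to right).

1

C1: sp3
C2: sp3
C3: sp3
C4: sp2
C5: sp2
C6: sp3
C7: sp2
C8: sp ✓
C9: sp2
C8 → 1 sp carbon.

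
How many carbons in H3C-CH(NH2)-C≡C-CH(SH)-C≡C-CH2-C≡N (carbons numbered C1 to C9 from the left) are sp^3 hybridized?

4

C1: sp3 ✓
C2: sp3 ✓
C3: sp
C4: sp
C5: sp3 ✓
C6: sp
C7: sp
C8: sp3 ✓
C9: sp
C1, C2, C5, C8 → 4 sp3 carbons.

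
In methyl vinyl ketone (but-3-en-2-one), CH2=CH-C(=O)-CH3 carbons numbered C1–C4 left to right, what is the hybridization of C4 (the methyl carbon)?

C4 (the methyl carbon) has 4 σ bonds: steric number 4 → sp3.

sp³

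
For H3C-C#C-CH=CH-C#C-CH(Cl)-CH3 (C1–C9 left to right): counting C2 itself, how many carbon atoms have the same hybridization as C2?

4

C2 is sp (two π bonds).
C1: sp3
C2: sp ✓
C3: sp ✓
C4: sp2
C5: sp2
C6: sp ✓
C7: sp ✓
C8: sp3
C9: sp3
4 carbons are sp.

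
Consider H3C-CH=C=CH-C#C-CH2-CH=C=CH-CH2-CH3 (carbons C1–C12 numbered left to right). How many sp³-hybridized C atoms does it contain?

4

C1: sp3 ✓
C2: sp2
C3: sp
C4: sp2
C5: sp
C6: sp
C7: sp3 ✓
C8: sp2
C9: sp
C10: sp2
C11: sp3 ✓
C12: sp3 ✓
C1, C7, C11, C12 → 4 sp3 carbons.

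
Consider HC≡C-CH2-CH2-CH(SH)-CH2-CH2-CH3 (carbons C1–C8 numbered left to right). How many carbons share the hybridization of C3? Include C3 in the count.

C3 is sp3 (only σ bonds).
C1: sp
C2: sp
C3: sp3 ✓
C4: sp3 ✓
C5: sp3 ✓
C6: sp3 ✓
C7: sp3 ✓
C8: sp3 ✓
6 carbons are sp3.

6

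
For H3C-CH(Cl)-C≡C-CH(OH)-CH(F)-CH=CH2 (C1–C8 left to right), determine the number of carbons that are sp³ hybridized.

4

C1: sp3 ✓
C2: sp3 ✓
C3: sp
C4: sp
C5: sp3 ✓
C6: sp3 ✓
C7: sp2
C8: sp2
C1, C2, C5, C6 → 4 sp3 carbons.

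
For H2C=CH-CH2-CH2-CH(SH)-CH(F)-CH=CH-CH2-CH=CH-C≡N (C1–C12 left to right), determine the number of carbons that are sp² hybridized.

6

C1: sp2 ✓
C2: sp2 ✓
C3: sp3
C4: sp3
C5: sp3
C6: sp3
C7: sp2 ✓
C8: sp2 ✓
C9: sp3
C10: sp2 ✓
C11: sp2 ✓
C12: sp
C1, C2, C7, C8, C10, C11 → 6 sp2 carbons.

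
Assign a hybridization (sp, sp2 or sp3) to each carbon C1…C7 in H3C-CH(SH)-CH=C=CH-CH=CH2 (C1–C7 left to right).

C1 is sp3: 4 σ bonds, 4 electron-density regions.
C2: 4 σ bonds; 4 regions of electron density → sp3.
C3 is sp2: 3 σ bonds, plus one π bond, 3 electron-density regions.
C4 (2 σ bonds, plus two π bonds) has steric number 2: sp.
C5: 3 σ bonds, plus one π bond; 3 regions of electron density → sp2.
C6 has 3 σ bonds, plus one π bond: steric number 3 → sp2.
C7: 3 σ bonds, plus one π bond; 3 regions of electron density → sp2.

C1 sp3, C2 sp3, C3 sp2, C4 sp, C5 sp2, C6 sp2, C7 sp2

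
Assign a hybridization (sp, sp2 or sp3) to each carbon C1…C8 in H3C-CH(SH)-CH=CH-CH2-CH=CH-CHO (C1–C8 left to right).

C1: 4 σ bonds — 4 electron domains, sp3.
C2 (4 σ bonds) has steric number 4: sp3.
C3: 3 σ bonds, plus one π bond — 3 electron domains, sp2.
C4 (3 σ bonds, plus one π bond) has steric number 3: sp2.
C5 — 4 σ bonds. Steric number 4, so sp3.
C6 — 3 σ bonds, plus one π bond. Steric number 3, so sp2.
C7: 3 σ bonds, plus one π bond; 3 regions of electron density → sp2.
C8 (3 σ bonds, plus one π bond) has steric number 3: sp2.

C1 sp3, C2 sp3, C3 sp2, C4 sp2, C5 sp3, C6 sp2, C7 sp2, C8 sp2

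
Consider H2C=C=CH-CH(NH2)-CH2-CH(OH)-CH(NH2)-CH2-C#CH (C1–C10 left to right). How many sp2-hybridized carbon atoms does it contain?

2

C1: sp2 ✓
C2: sp
C3: sp2 ✓
C4: sp3
C5: sp3
C6: sp3
C7: sp3
C8: sp3
C9: sp
C10: sp
C1, C3 → 2 sp2 carbons.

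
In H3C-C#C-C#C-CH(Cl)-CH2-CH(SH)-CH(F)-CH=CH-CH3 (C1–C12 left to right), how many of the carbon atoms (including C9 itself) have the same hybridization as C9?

C9 is sp3 (only σ bonds).
C1: sp3 ✓
C2: sp
C3: sp
C4: sp
C5: sp
C6: sp3 ✓
C7: sp3 ✓
C8: sp3 ✓
C9: sp3 ✓
C10: sp2
C11: sp2
C12: sp3 ✓
6 carbons are sp3.

6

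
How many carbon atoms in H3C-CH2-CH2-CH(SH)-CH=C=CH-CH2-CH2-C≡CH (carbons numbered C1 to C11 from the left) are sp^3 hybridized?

6

C1: sp3 ✓
C2: sp3 ✓
C3: sp3 ✓
C4: sp3 ✓
C5: sp2
C6: sp
C7: sp2
C8: sp3 ✓
C9: sp3 ✓
C10: sp
C11: sp
C1, C2, C3, C4, C8, C9 → 6 sp3 carbons.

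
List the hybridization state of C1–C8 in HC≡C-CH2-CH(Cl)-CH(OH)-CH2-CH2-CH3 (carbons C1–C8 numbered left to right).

C1: 2 σ bonds, plus two π bonds — 2 electron domains, sp.
C2 has 2 σ bonds, plus two π bonds: steric number 2 → sp.
C3 — 4 σ bonds. Steric number 4, so sp3.
C4 — 4 σ bonds. Steric number 4, so sp3.
C5 is sp3: 4 σ bonds, 4 electron-density regions.
C6: 4 σ bonds; 4 regions of electron density → sp3.
C7 — 4 σ bonds. Steric number 4, so sp3.
C8 is sp3: 4 σ bonds, 4 electron-density regions.

C1 sp, C2 sp, C3 sp3, C4 sp3, C5 sp3, C6 sp3, C7 sp3, C8 sp3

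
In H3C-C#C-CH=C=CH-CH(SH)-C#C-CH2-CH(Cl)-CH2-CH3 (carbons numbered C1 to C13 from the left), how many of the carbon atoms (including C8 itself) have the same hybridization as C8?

5

C8 is sp (two π bonds).
C1: sp3
C2: sp ✓
C3: sp ✓
C4: sp2
C5: sp ✓
C6: sp2
C7: sp3
C8: sp ✓
C9: sp ✓
C10: sp3
C11: sp3
C12: sp3
C13: sp3
5 carbons are sp.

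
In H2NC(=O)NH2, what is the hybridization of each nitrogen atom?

Both N lone pairs are conjugated with the C=O; planar sp2.

sp²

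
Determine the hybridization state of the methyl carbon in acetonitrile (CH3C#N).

The methyl carbon: 4 σ bonds; 4 regions of electron density → sp3.

sp^3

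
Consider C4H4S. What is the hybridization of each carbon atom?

sp^2

Each carbon atom (3 σ bonds, plus one π bond) has steric number 3: sp2.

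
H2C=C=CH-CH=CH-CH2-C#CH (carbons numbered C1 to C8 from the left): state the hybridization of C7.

C7: 2 σ bonds, plus two π bonds; 2 regions of electron density → sp.

sp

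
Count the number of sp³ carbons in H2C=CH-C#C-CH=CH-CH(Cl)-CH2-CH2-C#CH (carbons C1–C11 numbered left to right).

3

C1: sp2
C2: sp2
C3: sp
C4: sp
C5: sp2
C6: sp2
C7: sp3 ✓
C8: sp3 ✓
C9: sp3 ✓
C10: sp
C11: sp
C7, C8, C9 → 3 sp3 carbons.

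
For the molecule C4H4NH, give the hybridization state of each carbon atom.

Each carbon atom (3 σ bonds, plus one π bond) has steric number 3: sp2.

sp²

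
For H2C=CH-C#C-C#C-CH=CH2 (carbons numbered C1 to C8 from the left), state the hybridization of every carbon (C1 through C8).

C1 — 3 σ bonds, plus one π bond. Steric number 3, so sp2.
C2 — 3 σ bonds, plus one π bond. Steric number 3, so sp2.
C3 is sp: 2 σ bonds, plus two π bonds, 2 electron-density regions.
C4: 2 σ bonds, plus two π bonds; 2 regions of electron density → sp.
C5: 2 σ bonds, plus two π bonds; 2 regions of electron density → sp.
C6: 2 σ bonds, plus two π bonds — 2 electron domains, sp.
C7 carries 3 σ bonds, plus one π bond, giving a steric number of 3, so it is sp2.
C8: 3 σ bonds, plus one π bond; 3 regions of electron density → sp2.

C1 sp2, C2 sp2, C3 sp, C4 sp, C5 sp, C6 sp, C7 sp2, C8 sp2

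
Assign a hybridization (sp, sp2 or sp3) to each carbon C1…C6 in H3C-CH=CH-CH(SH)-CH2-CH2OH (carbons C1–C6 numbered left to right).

C1 sp3, C2 sp2, C3 sp2, C4 sp3, C5 sp3, C6 sp3

C1 — 4 σ bonds. Steric number 4, so sp3.
C2 carries 3 σ bonds, plus one π bond, giving a steric number of 3, so it is sp2.
C3: 3 σ bonds, plus one π bond; 3 regions of electron density → sp2.
C4 — 4 σ bonds. Steric number 4, so sp3.
C5: 4 σ bonds — 4 electron domains, sp3.
C6: 4 σ bonds; 4 regions of electron density → sp3.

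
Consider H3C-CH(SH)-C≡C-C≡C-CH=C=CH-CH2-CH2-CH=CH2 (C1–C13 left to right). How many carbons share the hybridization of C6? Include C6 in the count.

5

C6 is sp (two π bonds).
C1: sp3
C2: sp3
C3: sp ✓
C4: sp ✓
C5: sp ✓
C6: sp ✓
C7: sp2
C8: sp ✓
C9: sp2
C10: sp3
C11: sp3
C12: sp2
C13: sp2
5 carbons are sp.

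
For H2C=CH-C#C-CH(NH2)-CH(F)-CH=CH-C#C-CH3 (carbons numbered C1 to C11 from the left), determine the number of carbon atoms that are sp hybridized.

4

C1: sp2
C2: sp2
C3: sp ✓
C4: sp ✓
C5: sp3
C6: sp3
C7: sp2
C8: sp2
C9: sp ✓
C10: sp ✓
C11: sp3
C3, C4, C9, C10 → 4 sp carbons.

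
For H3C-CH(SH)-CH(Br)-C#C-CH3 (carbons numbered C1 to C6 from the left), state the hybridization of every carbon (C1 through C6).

C1 sp3, C2 sp3, C3 sp3, C4 sp, C5 sp, C6 sp3

C1 (4 σ bonds) has steric number 4: sp3.
C2 is sp3: 4 σ bonds, 4 electron-density regions.
C3 — 4 σ bonds. Steric number 4, so sp3.
C4 has 2 σ bonds, plus two π bonds: steric number 2 → sp.
C5 (2 σ bonds, plus two π bonds) has steric number 2: sp.
C6 — 4 σ bonds. Steric number 4, so sp3.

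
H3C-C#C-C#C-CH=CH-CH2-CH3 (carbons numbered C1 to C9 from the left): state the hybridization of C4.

C4 — 2 σ bonds, plus two π bonds. Steric number 2, so sp.

sp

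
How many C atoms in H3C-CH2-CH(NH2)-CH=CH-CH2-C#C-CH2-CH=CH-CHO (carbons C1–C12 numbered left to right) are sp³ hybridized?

5

C1: sp3 ✓
C2: sp3 ✓
C3: sp3 ✓
C4: sp2
C5: sp2
C6: sp3 ✓
C7: sp
C8: sp
C9: sp3 ✓
C10: sp2
C11: sp2
C12: sp2
C1, C2, C3, C6, C9 → 5 sp3 carbons.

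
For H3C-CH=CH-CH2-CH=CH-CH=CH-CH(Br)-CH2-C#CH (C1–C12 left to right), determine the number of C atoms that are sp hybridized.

C1: sp3
C2: sp2
C3: sp2
C4: sp3
C5: sp2
C6: sp2
C7: sp2
C8: sp2
C9: sp3
C10: sp3
C11: sp ✓
C12: sp ✓
C11, C12 → 2 sp carbons.

2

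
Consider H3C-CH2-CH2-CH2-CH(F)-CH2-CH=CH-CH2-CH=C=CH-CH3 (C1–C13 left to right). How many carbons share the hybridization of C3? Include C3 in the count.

C3 is sp3 (only σ bonds).
C1: sp3 ✓
C2: sp3 ✓
C3: sp3 ✓
C4: sp3 ✓
C5: sp3 ✓
C6: sp3 ✓
C7: sp2
C8: sp2
C9: sp3 ✓
C10: sp2
C11: sp
C12: sp2
C13: sp3 ✓
8 carbons are sp3.

8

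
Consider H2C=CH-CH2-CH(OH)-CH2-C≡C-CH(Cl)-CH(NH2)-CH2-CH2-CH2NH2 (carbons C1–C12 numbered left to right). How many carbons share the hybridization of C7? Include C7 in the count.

C7 is sp (two π bonds).
C1: sp2
C2: sp2
C3: sp3
C4: sp3
C5: sp3
C6: sp ✓
C7: sp ✓
C8: sp3
C9: sp3
C10: sp3
C11: sp3
C12: sp3
2 carbons are sp.

2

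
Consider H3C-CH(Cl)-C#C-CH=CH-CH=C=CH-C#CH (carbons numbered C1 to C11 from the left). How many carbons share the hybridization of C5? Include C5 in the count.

4

C5 is sp2 (one π bond).
C1: sp3
C2: sp3
C3: sp
C4: sp
C5: sp2 ✓
C6: sp2 ✓
C7: sp2 ✓
C8: sp
C9: sp2 ✓
C10: sp
C11: sp
4 carbons are sp2.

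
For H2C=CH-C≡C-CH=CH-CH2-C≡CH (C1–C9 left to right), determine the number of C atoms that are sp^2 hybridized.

4

C1: sp2 ✓
C2: sp2 ✓
C3: sp
C4: sp
C5: sp2 ✓
C6: sp2 ✓
C7: sp3
C8: sp
C9: sp
C1, C2, C5, C6 → 4 sp2 carbons.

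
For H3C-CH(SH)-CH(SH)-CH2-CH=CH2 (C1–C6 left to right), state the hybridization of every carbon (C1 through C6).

C1: 4 σ bonds — 4 electron domains, sp3.
C2 has 4 σ bonds: steric number 4 → sp3.
C3: 4 σ bonds — 4 electron domains, sp3.
C4 — 4 σ bonds. Steric number 4, so sp3.
C5 (3 σ bonds, plus one π bond) has steric number 3: sp2.
C6: 3 σ bonds, plus one π bond — 3 electron domains, sp2.

C1 sp3, C2 sp3, C3 sp3, C4 sp3, C5 sp2, C6 sp2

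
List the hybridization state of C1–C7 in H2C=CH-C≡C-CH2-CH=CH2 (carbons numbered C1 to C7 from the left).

C1 sp2, C2 sp2, C3 sp, C4 sp, C5 sp3, C6 sp2, C7 sp2

C1 is sp2: 3 σ bonds, plus one π bond, 3 electron-density regions.
C2 has 3 σ bonds, plus one π bond: steric number 3 → sp2.
C3 is sp: 2 σ bonds, plus two π bonds, 2 electron-density regions.
C4 (2 σ bonds, plus two π bonds) has steric number 2: sp.
C5: 4 σ bonds — 4 electron domains, sp3.
C6: 3 σ bonds, plus one π bond — 3 electron domains, sp2.
C7 carries 3 σ bonds, plus one π bond, giving a steric number of 3, so it is sp2.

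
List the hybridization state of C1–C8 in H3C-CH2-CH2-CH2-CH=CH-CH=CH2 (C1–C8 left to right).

C1 sp3, C2 sp3, C3 sp3, C4 sp3, C5 sp2, C6 sp2, C7 sp2, C8 sp2

C1 has 4 σ bonds: steric number 4 → sp3.
C2 — 4 σ bonds. Steric number 4, so sp3.
C3: 4 σ bonds; 4 regions of electron density → sp3.
C4: 4 σ bonds — 4 electron domains, sp3.
C5: 3 σ bonds, plus one π bond — 3 electron domains, sp2.
C6: 3 σ bonds, plus one π bond — 3 electron domains, sp2.
C7: 3 σ bonds, plus one π bond — 3 electron domains, sp2.
C8 has 3 σ bonds, plus one π bond: steric number 3 → sp2.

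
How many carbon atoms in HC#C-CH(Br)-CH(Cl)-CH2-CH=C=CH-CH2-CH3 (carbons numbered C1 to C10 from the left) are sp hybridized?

3

C1: sp ✓
C2: sp ✓
C3: sp3
C4: sp3
C5: sp3
C6: sp2
C7: sp ✓
C8: sp2
C9: sp3
C10: sp3
C1, C2, C7 → 3 sp carbons.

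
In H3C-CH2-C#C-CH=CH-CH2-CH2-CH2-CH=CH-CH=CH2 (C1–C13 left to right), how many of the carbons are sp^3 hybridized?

C1: sp3 ✓
C2: sp3 ✓
C3: sp
C4: sp
C5: sp2
C6: sp2
C7: sp3 ✓
C8: sp3 ✓
C9: sp3 ✓
C10: sp2
C11: sp2
C12: sp2
C13: sp2
C1, C2, C7, C8, C9 → 5 sp3 carbons.

5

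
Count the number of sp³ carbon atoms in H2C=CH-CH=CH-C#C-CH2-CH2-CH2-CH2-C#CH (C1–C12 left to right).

C1: sp2
C2: sp2
C3: sp2
C4: sp2
C5: sp
C6: sp
C7: sp3 ✓
C8: sp3 ✓
C9: sp3 ✓
C10: sp3 ✓
C11: sp
C12: sp
C7, C8, C9, C10 → 4 sp3 carbons.

4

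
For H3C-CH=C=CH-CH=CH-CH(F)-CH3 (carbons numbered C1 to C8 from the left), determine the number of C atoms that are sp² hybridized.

4

C1: sp3
C2: sp2 ✓
C3: sp
C4: sp2 ✓
C5: sp2 ✓
C6: sp2 ✓
C7: sp3
C8: sp3
C2, C4, C5, C6 → 4 sp2 carbons.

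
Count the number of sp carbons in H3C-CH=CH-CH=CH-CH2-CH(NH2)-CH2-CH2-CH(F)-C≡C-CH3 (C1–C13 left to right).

C1: sp3
C2: sp2
C3: sp2
C4: sp2
C5: sp2
C6: sp3
C7: sp3
C8: sp3
C9: sp3
C10: sp3
C11: sp ✓
C12: sp ✓
C13: sp3
C11, C12 → 2 sp carbons.

2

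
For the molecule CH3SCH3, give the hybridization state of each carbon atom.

Each carbon atom is sp3: 4 σ bonds, 4 electron-density regions.

sp³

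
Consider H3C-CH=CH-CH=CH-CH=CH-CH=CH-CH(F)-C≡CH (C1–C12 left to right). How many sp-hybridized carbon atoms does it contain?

2

C1: sp3
C2: sp2
C3: sp2
C4: sp2
C5: sp2
C6: sp2
C7: sp2
C8: sp2
C9: sp2
C10: sp3
C11: sp ✓
C12: sp ✓
C11, C12 → 2 sp carbons.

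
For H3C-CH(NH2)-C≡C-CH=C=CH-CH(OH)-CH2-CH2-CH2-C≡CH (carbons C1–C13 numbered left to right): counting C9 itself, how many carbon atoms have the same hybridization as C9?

C9 is sp3 (only σ bonds).
C1: sp3 ✓
C2: sp3 ✓
C3: sp
C4: sp
C5: sp2
C6: sp
C7: sp2
C8: sp3 ✓
C9: sp3 ✓
C10: sp3 ✓
C11: sp3 ✓
C12: sp
C13: sp
6 carbons are sp3.

6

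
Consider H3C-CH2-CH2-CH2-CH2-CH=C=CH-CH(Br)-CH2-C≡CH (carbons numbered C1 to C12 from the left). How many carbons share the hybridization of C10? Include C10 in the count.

7

C10 is sp3 (only σ bonds).
C1: sp3 ✓
C2: sp3 ✓
C3: sp3 ✓
C4: sp3 ✓
C5: sp3 ✓
C6: sp2
C7: sp
C8: sp2
C9: sp3 ✓
C10: sp3 ✓
C11: sp
C12: sp
7 carbons are sp3.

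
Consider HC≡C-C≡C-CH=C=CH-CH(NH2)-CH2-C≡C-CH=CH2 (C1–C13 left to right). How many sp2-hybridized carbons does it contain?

4

C1: sp
C2: sp
C3: sp
C4: sp
C5: sp2 ✓
C6: sp
C7: sp2 ✓
C8: sp3
C9: sp3
C10: sp
C11: sp
C12: sp2 ✓
C13: sp2 ✓
C5, C7, C12, C13 → 4 sp2 carbons.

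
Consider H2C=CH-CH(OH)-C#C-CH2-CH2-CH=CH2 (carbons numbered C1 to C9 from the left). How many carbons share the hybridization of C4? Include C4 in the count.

2

C4 is sp (two π bonds).
C1: sp2
C2: sp2
C3: sp3
C4: sp ✓
C5: sp ✓
C6: sp3
C7: sp3
C8: sp2
C9: sp2
2 carbons are sp.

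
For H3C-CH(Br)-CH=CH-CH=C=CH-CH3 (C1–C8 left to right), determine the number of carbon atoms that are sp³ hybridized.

3

C1: sp3 ✓
C2: sp3 ✓
C3: sp2
C4: sp2
C5: sp2
C6: sp
C7: sp2
C8: sp3 ✓
C1, C2, C8 → 3 sp3 carbons.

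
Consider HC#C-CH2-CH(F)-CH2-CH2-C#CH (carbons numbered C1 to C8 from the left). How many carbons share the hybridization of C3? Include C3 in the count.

4

C3 is sp3 (only σ bonds).
C1: sp
C2: sp
C3: sp3 ✓
C4: sp3 ✓
C5: sp3 ✓
C6: sp3 ✓
C7: sp
C8: sp
4 carbons are sp3.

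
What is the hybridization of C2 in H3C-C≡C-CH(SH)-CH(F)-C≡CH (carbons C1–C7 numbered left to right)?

sp

C2 is sp: 2 σ bonds, plus two π bonds, 2 electron-density regions.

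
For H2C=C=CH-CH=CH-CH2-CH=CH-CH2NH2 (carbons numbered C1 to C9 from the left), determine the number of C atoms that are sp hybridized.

C1: sp2
C2: sp ✓
C3: sp2
C4: sp2
C5: sp2
C6: sp3
C7: sp2
C8: sp2
C9: sp3
C2 → 1 sp carbon.

1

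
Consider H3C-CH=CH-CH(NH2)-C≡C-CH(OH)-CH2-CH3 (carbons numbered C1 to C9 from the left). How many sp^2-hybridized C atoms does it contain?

C1: sp3
C2: sp2 ✓
C3: sp2 ✓
C4: sp3
C5: sp
C6: sp
C7: sp3
C8: sp3
C9: sp3
C2, C3 → 2 sp2 carbons.

2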